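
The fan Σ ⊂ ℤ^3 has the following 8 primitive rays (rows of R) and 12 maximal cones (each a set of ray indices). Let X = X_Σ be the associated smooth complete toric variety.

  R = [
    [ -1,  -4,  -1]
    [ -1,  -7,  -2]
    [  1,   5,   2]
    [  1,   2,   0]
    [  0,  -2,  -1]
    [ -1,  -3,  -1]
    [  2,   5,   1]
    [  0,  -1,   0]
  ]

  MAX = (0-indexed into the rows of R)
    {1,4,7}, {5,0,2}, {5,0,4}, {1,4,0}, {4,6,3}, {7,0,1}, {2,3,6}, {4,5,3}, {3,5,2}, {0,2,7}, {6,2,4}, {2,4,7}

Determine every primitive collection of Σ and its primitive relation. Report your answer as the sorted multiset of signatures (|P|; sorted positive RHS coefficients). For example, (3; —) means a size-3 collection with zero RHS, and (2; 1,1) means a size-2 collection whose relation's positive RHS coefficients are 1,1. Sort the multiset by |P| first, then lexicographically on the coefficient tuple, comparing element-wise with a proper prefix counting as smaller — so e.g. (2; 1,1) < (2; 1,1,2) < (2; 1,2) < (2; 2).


Σ has 14 primitive collections:

  {0,3}:  v_{0} + v_{3} = v_{4}  →  sig = (2; 1)
  {5,6}:  v_{5} + v_{6} = v_{3}  →  sig = (2; 1)
  {5,7}:  v_{5} + v_{7} = v_{0}  →  sig = (2; 1)
  {1,6}:  v_{1} + v_{6} = v_{2} + 3·v_{4} + v_{7}  →  sig = (2; 1,1,3)
  {0,6}:  v_{0} + v_{6} = v_{2} + 2·v_{4}  →  sig = (2; 1,2)
  {1,3}:  v_{1} + v_{3} = 2·v_{4} + v_{7}  →  sig = (2; 1,2)
  {1,5}:  v_{1} + v_{5} = 2·v_{0} + v_{4}  →  sig = (2; 1,2)
  {3,7}:  v_{3} + v_{7} = v_{2} + 2·v_{4}  →  sig = (2; 1,2)
  {1,2}:  v_{1} + v_{2} = 2·v_{7}  →  sig = (2; 2)
  {6,7}:  v_{6} + v_{7} = 2·v_{2} + 3·v_{4}  →  sig = (2; 2,3)
  {2,4,5}:  v_{2} + v_{4} + v_{5} = 0  →  sig = (3; —)
  {0,2,4}:  v_{0} + v_{2} + v_{4} = v_{7}  →  sig = (3; 1)
  {0,4,7}:  v_{0} + v_{4} + v_{7} = v_{1}  →  sig = (3; 1)
  {2,3,4}:  v_{2} + v_{3} + v_{4} = v_{6}  →  sig = (3; 1)

Hence PRS(X_Σ) =
    |P|=2: 10 collections, coeffs (1), (1), (1), (1,1,3), (1,2), (1,2), (1,2), (1,2), (2), (2,3)
    |P|=3: 4 collections, coeffs (), (1), (1), (1)


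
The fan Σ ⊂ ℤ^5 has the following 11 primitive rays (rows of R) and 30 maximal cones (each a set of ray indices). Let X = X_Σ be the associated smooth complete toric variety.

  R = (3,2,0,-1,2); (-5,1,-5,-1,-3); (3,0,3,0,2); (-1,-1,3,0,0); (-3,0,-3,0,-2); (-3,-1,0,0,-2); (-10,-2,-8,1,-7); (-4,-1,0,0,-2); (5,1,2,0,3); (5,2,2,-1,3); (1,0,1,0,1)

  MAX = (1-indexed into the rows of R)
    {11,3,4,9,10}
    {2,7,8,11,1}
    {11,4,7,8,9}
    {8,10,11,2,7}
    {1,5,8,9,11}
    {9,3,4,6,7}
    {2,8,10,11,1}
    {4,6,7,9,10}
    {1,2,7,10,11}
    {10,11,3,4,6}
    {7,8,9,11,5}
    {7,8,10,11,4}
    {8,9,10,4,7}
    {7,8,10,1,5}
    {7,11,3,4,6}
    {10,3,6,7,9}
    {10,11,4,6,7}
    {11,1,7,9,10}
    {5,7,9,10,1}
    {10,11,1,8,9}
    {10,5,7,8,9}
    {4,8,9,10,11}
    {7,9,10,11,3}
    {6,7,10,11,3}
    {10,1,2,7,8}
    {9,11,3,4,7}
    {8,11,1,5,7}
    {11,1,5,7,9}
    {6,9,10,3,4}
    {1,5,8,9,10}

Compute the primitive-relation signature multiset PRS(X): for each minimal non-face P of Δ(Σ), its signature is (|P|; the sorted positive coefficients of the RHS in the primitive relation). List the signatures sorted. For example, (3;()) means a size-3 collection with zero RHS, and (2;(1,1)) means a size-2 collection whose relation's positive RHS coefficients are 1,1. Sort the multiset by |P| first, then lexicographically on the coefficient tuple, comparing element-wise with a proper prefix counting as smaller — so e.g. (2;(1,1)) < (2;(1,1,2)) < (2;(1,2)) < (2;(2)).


Σ has 20 primitive collections:

  P = {3,5}:  v_{3} + v_{5} = 0  →  sig = (2;())
  P = {3,8}:  v_{3} + v_{8} = v_{4}  →  sig = (2;(1))
  P = {4,5}:  v_{4} + v_{5} = v_{8}  →  sig = (2;(1))
  P = {1,3}:  v_{1} + v_{3} = v_{10} + v_{11}  →  sig = (2;(1,1))
  P = {2,9}:  v_{2} + v_{9} = v_{1} + v_{5}  →  sig = (2;(1,1))
  P = {1,4}:  v_{1} + v_{4} = v_{8} + v_{10} + v_{11}  →  sig = (2;(1,1,1))
  P = {5,6}:  v_{5} + v_{6} = v_{4} + v_{7} + v_{10}  →  sig = (2;(1,1,1))
  P = {1,6}:  v_{1} + v_{6} = v_{4} + v_{7} + 2·v_{10} + v_{11}  →  sig = (2;(1,1,1,2))
  P = {2,5}:  v_{2} + v_{5} = 2·v_{1} + v_{7} + v_{8}  →  sig = (2;(1,1,2))
  P = {6,8}:  v_{6} + v_{8} = 2·v_{4} + v_{7} + v_{10}  →  sig = (2;(1,1,2))
  P = {2,3}:  v_{2} + v_{3} = v_{7} + v_{8} + 2·v_{10} + 2·v_{11}  →  sig = (2;(1,1,2,2))
  P = {2,6}:  v_{2} + v_{6} = v_{4} + 2·v_{7} + v_{8} + 3·v_{10} + 2·v_{11}  →  sig = (2;(1,1,2,2,3))
  P = {2,4}:  v_{2} + v_{4} = v_{7} + 2·v_{8} + 2·v_{10} + 2·v_{11}  →  sig = (2;(1,2,2,2))
  P = {5,10,11}:  v_{5} + v_{10} + v_{11} = v_{1}  →  sig = (3;(1))
  P = {6,9,11}:  v_{6} + v_{9} + v_{11} = v_{3}  →  sig = (3;(1))
  P = {3,4,7,10}:  v_{3} + v_{4} + v_{7} + v_{10} = v_{6}  →  sig = (4;(1))
  P = {1,7,8,9}:  v_{1} + v_{7} + v_{8} + v_{9} = 2·v_{5}  →  sig = (4;(2))
  P = {4,7,9,10,11}:  v_{4} + v_{7} + v_{9} + v_{10} + v_{11} = 0  →  sig = (5;())
  P = {1,7,8,10,11}:  v_{1} + v_{7} + v_{8} + v_{10} + v_{11} = v_{2}  →  sig = (5;(1))
  P = {7,8,9,10,11}:  v_{7} + v_{8} + v_{9} + v_{10} + v_{11} = v_{5}  →  sig = (5;(1))

Sorted signature multiset PRS(X):
    (2;())
    (2;(1))
    (2;(1))
    (2;(1,1))
    (2;(1,1))
    (2;(1,1,1))
    (2;(1,1,1))
    (2;(1,1,1,2))
    (2;(1,1,2))
    (2;(1,1,2))
    (2;(1,1,2,2))
    (2;(1,1,2,2,3))
    (2;(1,2,2,2))
    (3;(1))
    (3;(1))
    (4;(1))
    (4;(2))
    (5;())
    (5;(1))
    (5;(1))


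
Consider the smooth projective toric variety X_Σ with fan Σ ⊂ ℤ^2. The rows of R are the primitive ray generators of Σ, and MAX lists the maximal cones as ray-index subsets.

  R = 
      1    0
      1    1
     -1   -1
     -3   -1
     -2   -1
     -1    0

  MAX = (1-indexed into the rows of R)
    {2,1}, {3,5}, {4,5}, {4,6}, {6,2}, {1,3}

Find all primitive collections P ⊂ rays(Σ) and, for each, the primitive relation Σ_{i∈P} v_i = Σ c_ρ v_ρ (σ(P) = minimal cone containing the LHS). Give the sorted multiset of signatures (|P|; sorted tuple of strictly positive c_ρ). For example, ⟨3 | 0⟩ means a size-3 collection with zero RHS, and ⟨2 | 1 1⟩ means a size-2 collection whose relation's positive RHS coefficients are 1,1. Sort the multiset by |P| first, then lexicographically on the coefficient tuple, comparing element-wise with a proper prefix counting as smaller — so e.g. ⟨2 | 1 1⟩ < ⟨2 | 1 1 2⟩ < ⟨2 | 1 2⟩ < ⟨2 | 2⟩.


9 minimal non-faces of Δ(Σ) (on 6 rays):

  • {1,6}:  v_{1} + v_{6} = 0  ⟹  sig = ⟨2 | 0⟩
  • {2,3}:  v_{2} + v_{3} = 0  ⟹  sig = ⟨2 | 0⟩
  • {1,4}:  v_{1} + v_{4} = v_{5}  ⟹  sig = ⟨2 | 1⟩
  • {1,5}:  v_{1} + v_{5} = v_{3}  ⟹  sig = ⟨2 | 1⟩
  • {2,5}:  v_{2} + v_{5} = v_{6}  ⟹  sig = ⟨2 | 1⟩
  • {3,6}:  v_{3} + v_{6} = v_{5}  ⟹  sig = ⟨2 | 1⟩
  • {5,6}:  v_{5} + v_{6} = v_{4}  ⟹  sig = ⟨2 | 1⟩
  • {2,4}:  v_{2} + v_{4} = 2·v_{6}  ⟹  sig = ⟨2 | 2⟩
  • {3,4}:  v_{3} + v_{4} = 2·v_{5}  ⟹  sig = ⟨2 | 2⟩

Signatures (|P|; sorted positive RHS coefficients), sorted:
{ ⟨2 | 0⟩ ×2,  ⟨2 | 1⟩ ×5,  ⟨2 | 2⟩ ×2 }


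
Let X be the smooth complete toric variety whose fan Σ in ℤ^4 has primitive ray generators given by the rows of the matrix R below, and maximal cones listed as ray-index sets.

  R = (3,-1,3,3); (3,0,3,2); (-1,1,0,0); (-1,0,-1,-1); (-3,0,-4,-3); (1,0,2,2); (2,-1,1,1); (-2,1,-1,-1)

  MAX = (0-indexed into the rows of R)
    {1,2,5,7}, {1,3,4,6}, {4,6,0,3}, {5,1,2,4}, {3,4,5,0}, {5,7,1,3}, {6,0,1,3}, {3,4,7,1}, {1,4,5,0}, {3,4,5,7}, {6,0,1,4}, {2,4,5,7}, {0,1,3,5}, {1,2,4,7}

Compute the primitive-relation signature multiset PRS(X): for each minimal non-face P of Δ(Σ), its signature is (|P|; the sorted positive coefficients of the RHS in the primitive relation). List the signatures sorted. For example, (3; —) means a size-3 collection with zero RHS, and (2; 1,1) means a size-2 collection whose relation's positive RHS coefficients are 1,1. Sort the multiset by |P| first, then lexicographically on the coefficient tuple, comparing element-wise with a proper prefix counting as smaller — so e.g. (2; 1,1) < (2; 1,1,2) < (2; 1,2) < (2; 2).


9 collections generate NE(X_Σ); each relation:

  {6,7}:  v_{6} + v_{7} = 0 ; sig = (2; —)
  {0,7}:  v_{0} + v_{7} = v_{5} ; sig = (2; 1)
  {2,3}:  v_{2} + v_{3} = v_{7} ; sig = (2; 1)
  {5,6}:  v_{5} + v_{6} = v_{0} ; sig = (2; 1)
  {2,6}:  v_{2} + v_{6} = v_{1} + v_{4} + v_{5} ; sig = (2; 1,1,1)
  {0,2}:  v_{0} + v_{2} = v_{1} + v_{4} + 2·v_{5} ; sig = (2; 1,1,2)
  {1,3,4,5}:  v_{1} + v_{3} + v_{4} + v_{5} = 0 ; sig = (4; —)
  {0,1,3,4}:  v_{0} + v_{1} + v_{3} + v_{4} = v_{6} ; sig = (4; 1)
  {1,4,5,7}:  v_{1} + v_{4} + v_{5} + v_{7} = v_{2} ; sig = (4; 1)

Sorted signature multiset PRS(X):
    (2; —)
    (2; 1)
    (2; 1)
    (2; 1)
    (2; 1,1,1)
    (2; 1,1,2)
    (4; —)
    (4; 1)
    (4; 1)


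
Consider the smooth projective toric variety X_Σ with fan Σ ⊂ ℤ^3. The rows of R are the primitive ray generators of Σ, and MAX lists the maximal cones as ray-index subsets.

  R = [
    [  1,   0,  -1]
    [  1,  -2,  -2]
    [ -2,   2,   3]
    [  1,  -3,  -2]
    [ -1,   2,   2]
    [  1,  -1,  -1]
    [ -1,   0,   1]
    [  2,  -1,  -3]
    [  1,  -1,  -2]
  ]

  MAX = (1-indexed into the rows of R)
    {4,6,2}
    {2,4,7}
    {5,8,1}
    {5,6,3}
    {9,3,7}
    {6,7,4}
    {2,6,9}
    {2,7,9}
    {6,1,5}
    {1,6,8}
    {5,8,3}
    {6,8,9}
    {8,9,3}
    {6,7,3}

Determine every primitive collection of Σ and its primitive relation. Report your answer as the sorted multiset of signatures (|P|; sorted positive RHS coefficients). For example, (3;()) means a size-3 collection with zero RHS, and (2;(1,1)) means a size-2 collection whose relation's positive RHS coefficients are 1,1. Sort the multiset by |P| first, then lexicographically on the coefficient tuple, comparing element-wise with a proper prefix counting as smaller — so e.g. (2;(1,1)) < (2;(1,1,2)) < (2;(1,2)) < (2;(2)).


Minimal non-faces — 20 found among 9 rays, 14 max cones:

  {1,7}:  v_{1} + v_{7} = 0 ; sig = (2;())
  {2,5}:  v_{2} + v_{5} = 0 ; sig = (2;())
  {1,3}:  v_{1} + v_{3} = v_{5} ; sig = (2;(1))
  {1,9}:  v_{1} + v_{9} = v_{8} ; sig = (2;(1))
  {2,3}:  v_{2} + v_{3} = v_{7} ; sig = (2;(1))
  {5,7}:  v_{5} + v_{7} = v_{3} ; sig = (2;(1))
  {7,8}:  v_{7} + v_{8} = v_{9} ; sig = (2;(1))
  {1,2}:  v_{1} + v_{2} = v_{6} + v_{9} ; sig = (2;(1,1))
  {1,4}:  v_{1} + v_{4} = v_{2} + v_{6} ; sig = (2;(1,1))
  {4,5}:  v_{4} + v_{5} = v_{6} + v_{7} ; sig = (2;(1,1))
  {5,9}:  v_{5} + v_{9} = v_{3} + v_{8} ; sig = (2;(1,1))
  {4,8}:  v_{4} + v_{8} = v_{2} + v_{6} + v_{9} ; sig = (2;(1,1,1))
  {2,8}:  v_{2} + v_{8} = v_{6} + 2·v_{9} ; sig = (2;(1,2))
  {3,4}:  v_{3} + v_{4} = v_{6} + 2·v_{7} ; sig = (2;(1,2))
  {4,9}:  v_{4} + v_{9} = 2·v_{2} ; sig = (2;(2))
  {3,6,9}:  v_{3} + v_{6} + v_{9} = 0 ; sig = (3;())
  {2,6,7}:  v_{2} + v_{6} + v_{7} = v_{4} ; sig = (3;(1))
  {3,6,8}:  v_{3} + v_{6} + v_{8} = v_{1} ; sig = (3;(1))
  {6,7,9}:  v_{6} + v_{7} + v_{9} = v_{2} ; sig = (3;(1))
  {5,6,8}:  v_{5} + v_{6} + v_{8} = 2·v_{1} ; sig = (3;(2))

Signatures (|P|; sorted positive RHS coefficients), sorted:
    (2;())
    (2;())
    (2;(1))
    (2;(1))
    (2;(1))
    (2;(1))
    (2;(1))
    (2;(1,1))
    (2;(1,1))
    (2;(1,1))
    (2;(1,1))
    (2;(1,1,1))
    (2;(1,2))
    (2;(1,2))
    (2;(2))
    (3;())
    (3;(1))
    (3;(1))
    (3;(1))
    (3;(2))


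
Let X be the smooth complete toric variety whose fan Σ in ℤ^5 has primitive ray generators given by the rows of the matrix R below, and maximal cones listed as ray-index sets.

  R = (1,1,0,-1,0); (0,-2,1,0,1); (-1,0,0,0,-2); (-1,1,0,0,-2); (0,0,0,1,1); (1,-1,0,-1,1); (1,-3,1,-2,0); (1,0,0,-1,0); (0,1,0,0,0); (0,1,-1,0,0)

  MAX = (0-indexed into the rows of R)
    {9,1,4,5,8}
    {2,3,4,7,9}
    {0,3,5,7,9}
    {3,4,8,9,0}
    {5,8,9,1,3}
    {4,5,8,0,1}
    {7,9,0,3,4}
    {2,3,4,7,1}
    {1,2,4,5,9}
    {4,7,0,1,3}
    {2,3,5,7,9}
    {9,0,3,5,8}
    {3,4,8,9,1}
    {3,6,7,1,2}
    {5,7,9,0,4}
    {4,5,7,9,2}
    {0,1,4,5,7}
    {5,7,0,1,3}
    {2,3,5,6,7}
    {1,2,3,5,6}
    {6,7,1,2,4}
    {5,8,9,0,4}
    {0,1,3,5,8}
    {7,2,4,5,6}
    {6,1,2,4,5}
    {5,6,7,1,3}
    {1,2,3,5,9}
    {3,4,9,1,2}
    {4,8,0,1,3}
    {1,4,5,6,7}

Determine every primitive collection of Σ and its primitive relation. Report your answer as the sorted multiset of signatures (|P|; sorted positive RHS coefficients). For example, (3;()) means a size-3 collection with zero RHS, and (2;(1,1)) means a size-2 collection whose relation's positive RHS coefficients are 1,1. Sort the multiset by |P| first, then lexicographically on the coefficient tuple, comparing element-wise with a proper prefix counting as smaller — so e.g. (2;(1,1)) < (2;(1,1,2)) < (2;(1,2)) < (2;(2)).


11 collections generate NE(X_Σ); each relation:

  P = {2,8}:  v_{2} + v_{8} = v_{3} — sig = (2;(1))
  P = {7,8}:  v_{7} + v_{8} = v_{0} — sig = (2;(1))
  P = {0,2}:  v_{0} + v_{2} = v_{3} + v_{7} — sig = (2;(1,1))
  P = {6,8}:  v_{6} + v_{8} = v_{1} + v_{3} + v_{5} + v_{7} — sig = (2;(1,1,1,1))
  P = {0,6}:  v_{0} + v_{6} = v_{1} + v_{3} + v_{5} + 2·v_{7} — sig = (2;(1,1,1,2))
  P = {6,9}:  v_{6} + v_{9} = v_{2} + 2·v_{5} — sig = (2;(1,2))
  P = {3,4,5}:  v_{3} + v_{4} + v_{5} = 0 — sig = (3;())
  P = {1,7,9}:  v_{1} + v_{7} + v_{9} = v_{5} — sig = (3;(1))
  P = {0,1,9}:  v_{0} + v_{1} + v_{9} = v_{5} + v_{8} — sig = (3;(1,1))
  P = {3,4,6}:  v_{3} + v_{4} + v_{6} = v_{1} + v_{2} + v_{7} — sig = (3;(1,1,1))
  P = {1,2,5,7}:  v_{1} + v_{2} + v_{5} + v_{7} = v_{6} — sig = (4;(1))

Signatures (|P|; sorted positive RHS coefficients), sorted:
{ (2;(1)) ×2,  (2;(1,1)),  (2;(1,1,1,1)),  (2;(1,1,1,2)),  (2;(1,2)),  (3;()),  (3;(1)),  (3;(1,1)),  (3;(1,1,1)),  (4;(1)) }


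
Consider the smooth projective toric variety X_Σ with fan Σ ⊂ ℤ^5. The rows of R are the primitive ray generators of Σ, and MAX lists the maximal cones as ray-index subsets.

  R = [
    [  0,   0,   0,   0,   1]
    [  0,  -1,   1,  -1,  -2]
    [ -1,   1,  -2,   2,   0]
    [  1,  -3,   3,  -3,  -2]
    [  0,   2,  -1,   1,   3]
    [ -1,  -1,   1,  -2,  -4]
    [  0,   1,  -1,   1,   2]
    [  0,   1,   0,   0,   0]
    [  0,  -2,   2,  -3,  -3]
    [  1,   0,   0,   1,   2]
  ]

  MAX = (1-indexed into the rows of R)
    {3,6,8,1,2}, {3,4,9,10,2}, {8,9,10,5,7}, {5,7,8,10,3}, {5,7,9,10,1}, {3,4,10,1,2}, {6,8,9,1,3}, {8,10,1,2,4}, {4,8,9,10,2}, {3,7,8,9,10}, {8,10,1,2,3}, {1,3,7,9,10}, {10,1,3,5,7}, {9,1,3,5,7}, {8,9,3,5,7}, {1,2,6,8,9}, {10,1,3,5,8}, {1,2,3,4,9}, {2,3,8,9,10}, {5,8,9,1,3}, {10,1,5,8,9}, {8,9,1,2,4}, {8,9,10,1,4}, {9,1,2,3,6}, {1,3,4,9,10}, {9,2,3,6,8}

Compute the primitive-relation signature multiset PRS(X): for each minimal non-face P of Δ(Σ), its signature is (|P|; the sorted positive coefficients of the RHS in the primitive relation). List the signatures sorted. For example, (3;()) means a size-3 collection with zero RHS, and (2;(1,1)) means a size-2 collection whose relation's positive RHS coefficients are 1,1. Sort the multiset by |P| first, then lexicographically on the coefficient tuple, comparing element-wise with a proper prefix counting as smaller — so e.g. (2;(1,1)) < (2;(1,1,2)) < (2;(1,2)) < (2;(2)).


Primitive collections (14):

  • {2,7}:  v_{2} + v_{7} = 0 — sig = (2;())
  • {6,10}:  v_{6} + v_{10} = v_{2} — sig = (2;(1))
  • {2,5}:  v_{2} + v_{5} = v_{1} + v_{8} — sig = (2;(1,1))
  • {4,7}:  v_{4} + v_{7} = v_{1} + v_{9} + v_{10} — sig = (2;(1,1,1))
  • {6,7}:  v_{6} + v_{7} = v_{1} + v_{3} + v_{8} + v_{9} — sig = (2;(1,1,1,1))
  • {4,5}:  v_{4} + v_{5} = 2·v_{1} + v_{8} + v_{9} + v_{10} — sig = (2;(1,1,1,2))
  • {4,6}:  v_{4} + v_{6} = v_{1} + 2·v_{2} + v_{9} — sig = (2;(1,1,2))
  • {5,6}:  v_{5} + v_{6} = 2·v_{1} + v_{3} + 2·v_{8} + v_{9} — sig = (2;(1,1,2,2))
  • {1,7,8}:  v_{1} + v_{7} + v_{8} = v_{5} — sig = (3;(1))
  • {3,4,8}:  v_{3} + v_{4} + v_{8} = v_{2} — sig = (3;(1))
  • {1,2,9,10}:  v_{1} + v_{2} + v_{9} + v_{10} = v_{4} — sig = (4;(1))
  • {3,5,9,10}:  v_{3} + v_{5} + v_{9} + v_{10} = v_{7} — sig = (4;(1))
  • {1,3,8,9,10}:  v_{1} + v_{3} + v_{8} + v_{9} + v_{10} = 0 — sig = (5;())
  • {1,2,3,8,9}:  v_{1} + v_{2} + v_{3} + v_{8} + v_{9} = v_{6} — sig = (5;(1))

Signatures (|P|; sorted positive RHS coefficients), sorted:
    |P|=2: 8 collections, coeffs (), (1), (1,1), (1,1,1), (1,1,1,1), (1,1,1,2), (1,1,2), (1,1,2,2)
    |P|=3: 2 collections, coeffs (1), (1)
    |P|=4: 2 collections, coeffs (1), (1)
    |P|=5: 2 collections, coeffs (), (1)


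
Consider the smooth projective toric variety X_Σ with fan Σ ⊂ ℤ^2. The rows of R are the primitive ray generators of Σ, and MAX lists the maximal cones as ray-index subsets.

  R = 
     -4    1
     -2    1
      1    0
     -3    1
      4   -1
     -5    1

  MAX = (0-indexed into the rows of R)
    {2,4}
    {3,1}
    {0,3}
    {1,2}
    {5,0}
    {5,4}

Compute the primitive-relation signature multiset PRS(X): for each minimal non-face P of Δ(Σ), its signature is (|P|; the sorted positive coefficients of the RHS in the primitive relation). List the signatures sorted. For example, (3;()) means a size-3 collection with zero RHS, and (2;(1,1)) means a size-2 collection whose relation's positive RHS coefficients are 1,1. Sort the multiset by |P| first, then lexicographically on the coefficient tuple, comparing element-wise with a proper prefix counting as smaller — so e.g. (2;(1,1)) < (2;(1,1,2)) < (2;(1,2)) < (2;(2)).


9 collections generate NE(X_Σ); each relation:

  P = {0,4}:  v_{0} + v_{4} = 0  →  sig = (2;())
  P = {0,2}:  v_{0} + v_{2} = v_{3}  →  sig = (2;(1))
  P = {2,3}:  v_{2} + v_{3} = v_{1}  →  sig = (2;(1))
  P = {2,5}:  v_{2} + v_{5} = v_{0}  →  sig = (2;(1))
  P = {3,4}:  v_{3} + v_{4} = v_{2}  →  sig = (2;(1))
  P = {1,5}:  v_{1} + v_{5} = v_{0} + v_{3}  →  sig = (2;(1,1))
  P = {0,1}:  v_{0} + v_{1} = 2·v_{3}  →  sig = (2;(2))
  P = {1,4}:  v_{1} + v_{4} = 2·v_{2}  →  sig = (2;(2))
  P = {3,5}:  v_{3} + v_{5} = 2·v_{0}  →  sig = (2;(2))

Hence PRS(X_Σ) =
    |P|=2: 9 collections, coeffs (), (1), (1), (1), (1), (1,1), (2), (2), (2)


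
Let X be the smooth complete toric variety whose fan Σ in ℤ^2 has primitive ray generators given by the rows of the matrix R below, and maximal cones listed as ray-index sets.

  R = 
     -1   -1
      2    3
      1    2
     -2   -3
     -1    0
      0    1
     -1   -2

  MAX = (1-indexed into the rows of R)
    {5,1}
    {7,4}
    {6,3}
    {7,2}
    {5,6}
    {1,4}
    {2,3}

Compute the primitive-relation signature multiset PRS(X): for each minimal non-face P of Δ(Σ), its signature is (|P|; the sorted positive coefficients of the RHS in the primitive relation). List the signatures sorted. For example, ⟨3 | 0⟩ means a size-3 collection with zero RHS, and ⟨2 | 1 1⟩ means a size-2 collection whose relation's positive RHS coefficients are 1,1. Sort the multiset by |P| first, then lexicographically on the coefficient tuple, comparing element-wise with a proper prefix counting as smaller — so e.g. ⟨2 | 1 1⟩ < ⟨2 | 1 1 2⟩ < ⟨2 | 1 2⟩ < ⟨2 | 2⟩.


The 14 primitive collections of Σ (r=7, n=2):

  P = {2,4}:  v_{2} + v_{4} = 0 — sig = ⟨2 | 0⟩
  P = {3,7}:  v_{3} + v_{7} = 0 — sig = ⟨2 | 0⟩
  P = {1,2}:  v_{1} + v_{2} = v_{3} — sig = ⟨2 | 1⟩
  P = {1,3}:  v_{1} + v_{3} = v_{6} — sig = ⟨2 | 1⟩
  P = {1,6}:  v_{1} + v_{6} = v_{5} — sig = ⟨2 | 1⟩
  P = {1,7}:  v_{1} + v_{7} = v_{4} — sig = ⟨2 | 1⟩
  P = {3,4}:  v_{3} + v_{4} = v_{1} — sig = ⟨2 | 1⟩
  P = {6,7}:  v_{6} + v_{7} = v_{1} — sig = ⟨2 | 1⟩
  P = {2,5}:  v_{2} + v_{5} = v_{3} + v_{6} — sig = ⟨2 | 1 1⟩
  P = {2,6}:  v_{2} + v_{6} = 2·v_{3} — sig = ⟨2 | 2⟩
  P = {3,5}:  v_{3} + v_{5} = 2·v_{6} — sig = ⟨2 | 2⟩
  P = {4,6}:  v_{4} + v_{6} = 2·v_{1} — sig = ⟨2 | 2⟩
  P = {5,7}:  v_{5} + v_{7} = 2·v_{1} — sig = ⟨2 | 2⟩
  P = {4,5}:  v_{4} + v_{5} = 3·v_{1} — sig = ⟨2 | 3⟩

Hence PRS(X_Σ) =
    ⟨2 | 0⟩
    ⟨2 | 0⟩
    ⟨2 | 1⟩
    ⟨2 | 1⟩
    ⟨2 | 1⟩
    ⟨2 | 1⟩
    ⟨2 | 1⟩
    ⟨2 | 1⟩
    ⟨2 | 1 1⟩
    ⟨2 | 2⟩
    ⟨2 | 2⟩
    ⟨2 | 2⟩
    ⟨2 | 2⟩
    ⟨2 | 3⟩


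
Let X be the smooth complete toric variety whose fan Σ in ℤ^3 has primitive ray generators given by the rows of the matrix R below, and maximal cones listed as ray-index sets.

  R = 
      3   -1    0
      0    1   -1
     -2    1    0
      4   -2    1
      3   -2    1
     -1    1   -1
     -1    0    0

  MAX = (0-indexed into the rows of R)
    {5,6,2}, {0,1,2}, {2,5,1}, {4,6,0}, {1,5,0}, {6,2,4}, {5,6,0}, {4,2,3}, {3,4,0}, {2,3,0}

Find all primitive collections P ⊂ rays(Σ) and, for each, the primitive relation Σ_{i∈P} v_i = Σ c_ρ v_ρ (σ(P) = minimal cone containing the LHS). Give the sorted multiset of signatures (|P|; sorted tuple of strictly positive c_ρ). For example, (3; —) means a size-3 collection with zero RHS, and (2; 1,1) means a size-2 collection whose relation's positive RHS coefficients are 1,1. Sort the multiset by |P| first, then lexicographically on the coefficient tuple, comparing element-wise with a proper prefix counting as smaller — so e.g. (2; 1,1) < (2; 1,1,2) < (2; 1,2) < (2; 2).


Primitive collections (9):

  • {1,4}:  v_{1} + v_{4} = v_{0}  →  sig = (2; 1)
  • {1,6}:  v_{1} + v_{6} = v_{5}  →  sig = (2; 1)
  • {3,5}:  v_{3} + v_{5} = v_{0}  →  sig = (2; 1)
  • {3,6}:  v_{3} + v_{6} = v_{4}  →  sig = (2; 1)
  • {4,5}:  v_{4} + v_{5} = v_{0} + v_{6}  →  sig = (2; 1,1)
  • {1,3}:  v_{1} + v_{3} = 2·v_{0} + v_{2}  →  sig = (2; 1,2)
  • {0,2,6}:  v_{0} + v_{2} + v_{6} = 0  →  sig = (3; —)
  • {0,2,4}:  v_{0} + v_{2} + v_{4} = v_{3}  →  sig = (3; 1)
  • {0,2,5}:  v_{0} + v_{2} + v_{5} = v_{1}  →  sig = (3; 1)

Sorted signature multiset PRS(X):
    (2; 1)
    (2; 1)
    (2; 1)
    (2; 1)
    (2; 1,1)
    (2; 1,2)
    (3; —)
    (3; 1)
    (3; 1)


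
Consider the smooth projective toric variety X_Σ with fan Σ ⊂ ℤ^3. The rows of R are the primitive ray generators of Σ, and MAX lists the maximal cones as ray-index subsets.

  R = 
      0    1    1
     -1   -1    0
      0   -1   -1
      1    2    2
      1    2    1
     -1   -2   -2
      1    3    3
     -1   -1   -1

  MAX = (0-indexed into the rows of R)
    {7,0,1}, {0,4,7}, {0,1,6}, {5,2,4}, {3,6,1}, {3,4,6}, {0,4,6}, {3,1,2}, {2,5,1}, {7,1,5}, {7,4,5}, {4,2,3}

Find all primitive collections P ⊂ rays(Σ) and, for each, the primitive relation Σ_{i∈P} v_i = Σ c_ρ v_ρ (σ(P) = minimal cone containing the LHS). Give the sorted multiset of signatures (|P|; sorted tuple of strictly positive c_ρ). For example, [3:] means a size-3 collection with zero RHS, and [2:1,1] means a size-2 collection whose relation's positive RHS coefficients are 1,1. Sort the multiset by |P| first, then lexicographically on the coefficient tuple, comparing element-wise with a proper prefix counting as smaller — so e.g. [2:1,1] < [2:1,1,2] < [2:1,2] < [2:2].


Primitive collections (10):

  P = {0,2}:  v_{0} + v_{2} = 0  so sig = [2:]
  P = {3,5}:  v_{3} + v_{5} = 0  so sig = [2:]
  P = {0,3}:  v_{0} + v_{3} = v_{6}  so sig = [2:1]
  P = {0,5}:  v_{0} + v_{5} = v_{7}  so sig = [2:1]
  P = {1,4}:  v_{1} + v_{4} = v_{0}  so sig = [2:1]
  P = {2,6}:  v_{2} + v_{6} = v_{3}  so sig = [2:1]
  P = {2,7}:  v_{2} + v_{7} = v_{5}  so sig = [2:1]
  P = {3,7}:  v_{3} + v_{7} = v_{0}  so sig = [2:1]
  P = {5,6}:  v_{5} + v_{6} = v_{0}  so sig = [2:1]
  P = {6,7}:  v_{6} + v_{7} = 2·v_{0}  so sig = [2:2]

Signatures (|P|; sorted positive RHS coefficients), sorted:
{ [2:] ×2,  [2:1] ×7,  [2:2] }


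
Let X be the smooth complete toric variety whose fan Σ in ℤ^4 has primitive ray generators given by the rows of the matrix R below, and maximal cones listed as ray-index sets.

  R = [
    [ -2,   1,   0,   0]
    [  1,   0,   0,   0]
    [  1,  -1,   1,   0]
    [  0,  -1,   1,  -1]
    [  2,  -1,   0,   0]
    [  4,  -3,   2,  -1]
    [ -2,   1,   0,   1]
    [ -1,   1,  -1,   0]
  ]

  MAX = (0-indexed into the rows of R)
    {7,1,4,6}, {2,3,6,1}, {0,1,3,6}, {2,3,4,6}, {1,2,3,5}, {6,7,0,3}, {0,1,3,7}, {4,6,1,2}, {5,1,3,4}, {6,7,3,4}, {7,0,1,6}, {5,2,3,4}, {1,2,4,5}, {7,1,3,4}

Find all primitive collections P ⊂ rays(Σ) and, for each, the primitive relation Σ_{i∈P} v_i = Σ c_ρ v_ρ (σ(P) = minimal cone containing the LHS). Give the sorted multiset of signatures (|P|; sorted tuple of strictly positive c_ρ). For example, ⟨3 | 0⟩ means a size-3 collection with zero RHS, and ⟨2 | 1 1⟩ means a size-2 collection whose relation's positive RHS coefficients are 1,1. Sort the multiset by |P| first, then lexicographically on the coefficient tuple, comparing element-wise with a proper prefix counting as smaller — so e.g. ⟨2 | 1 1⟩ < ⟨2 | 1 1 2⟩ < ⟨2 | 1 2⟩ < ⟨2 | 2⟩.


Minimal non-faces — 9 found among 8 rays, 14 max cones:

  P = {0,4}:  v_{0} + v_{4} = 0  ⇒ sig = ⟨2 | 0⟩
  P = {2,7}:  v_{2} + v_{7} = 0  ⇒ sig = ⟨2 | 0⟩
  P = {0,2}:  v_{0} + v_{2} = v_{1} + v_{3} + v_{6}  ⇒ sig = ⟨2 | 1 1 1⟩
  P = {0,5}:  v_{0} + v_{5} = v_{1} + v_{2} + v_{3}  ⇒ sig = ⟨2 | 1 1 1⟩
  P = {5,7}:  v_{5} + v_{7} = v_{1} + v_{3} + v_{4}  ⇒ sig = ⟨2 | 1 1 1⟩
  P = {5,6}:  v_{5} + v_{6} = 2·v_{2}  ⇒ sig = ⟨2 | 2⟩
  P = {1,2,3,4}:  v_{1} + v_{2} + v_{3} + v_{4} = v_{5}  ⇒ sig = ⟨4 | 1⟩
  P = {1,3,4,6}:  v_{1} + v_{3} + v_{4} + v_{6} = v_{2}  ⇒ sig = ⟨4 | 1⟩
  P = {1,3,6,7}:  v_{1} + v_{3} + v_{6} + v_{7} = v_{0}  ⇒ sig = ⟨4 | 1⟩

so the primitive-relation signature multiset is
[⟨2 | 0⟩, ⟨2 | 0⟩, ⟨2 | 1 1 1⟩, ⟨2 | 1 1 1⟩, ⟨2 | 1 1 1⟩, ⟨2 | 2⟩, ⟨4 | 1⟩, ⟨4 | 1⟩, ⟨4 | 1⟩]


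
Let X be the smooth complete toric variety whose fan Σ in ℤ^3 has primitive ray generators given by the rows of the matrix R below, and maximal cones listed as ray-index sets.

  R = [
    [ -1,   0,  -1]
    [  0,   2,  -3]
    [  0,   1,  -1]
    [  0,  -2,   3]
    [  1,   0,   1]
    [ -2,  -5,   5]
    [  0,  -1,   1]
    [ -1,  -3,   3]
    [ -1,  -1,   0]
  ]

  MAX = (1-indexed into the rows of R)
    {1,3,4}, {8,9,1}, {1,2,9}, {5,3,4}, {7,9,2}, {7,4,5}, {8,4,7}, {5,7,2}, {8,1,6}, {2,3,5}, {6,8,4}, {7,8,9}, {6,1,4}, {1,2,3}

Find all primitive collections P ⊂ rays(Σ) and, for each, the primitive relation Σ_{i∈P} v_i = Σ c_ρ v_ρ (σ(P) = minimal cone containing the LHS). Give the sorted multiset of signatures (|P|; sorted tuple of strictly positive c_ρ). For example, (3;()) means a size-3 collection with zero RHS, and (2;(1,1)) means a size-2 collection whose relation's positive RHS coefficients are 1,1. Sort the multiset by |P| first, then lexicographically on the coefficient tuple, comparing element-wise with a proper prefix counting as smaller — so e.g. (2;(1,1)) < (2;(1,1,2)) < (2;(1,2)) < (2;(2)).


Minimal non-faces — 16 found among 9 rays, 14 max cones:

  • {1,5}:  v_{1} + v_{5} = 0  so sig = (2;())
  • {2,4}:  v_{2} + v_{4} = 0  so sig = (2;())
  • {3,7}:  v_{3} + v_{7} = 0  so sig = (2;())
  • {1,7}:  v_{1} + v_{7} = v_{9}  so sig = (2;(1))
  • {2,8}:  v_{2} + v_{8} = v_{9}  so sig = (2;(1))
  • {3,9}:  v_{3} + v_{9} = v_{1}  so sig = (2;(1))
  • {4,9}:  v_{4} + v_{9} = v_{8}  so sig = (2;(1))
  • {5,9}:  v_{5} + v_{9} = v_{7}  so sig = (2;(1))
  • {2,6}:  v_{2} + v_{6} = v_{1} + v_{8}  so sig = (2;(1,1))
  • {3,8}:  v_{3} + v_{8} = v_{1} + v_{4}  so sig = (2;(1,1))
  • {5,6}:  v_{5} + v_{6} = v_{4} + v_{8}  so sig = (2;(1,1))
  • {5,8}:  v_{5} + v_{8} = v_{4} + v_{7}  so sig = (2;(1,1))
  • {6,9}:  v_{6} + v_{9} = v_{1} + 2·v_{8}  so sig = (2;(1,2))
  • {6,7}:  v_{6} + v_{7} = 2·v_{8}  so sig = (2;(2))
  • {3,6}:  v_{3} + v_{6} = 2·v_{1} + 2·v_{4}  so sig = (2;(2,2))
  • {1,4,8}:  v_{1} + v_{4} + v_{8} = v_{6}  so sig = (3;(1))

Signatures (|P|; sorted positive RHS coefficients), sorted:
{ (2;()) ×3,  (2;(1)) ×5,  (2;(1,1)) ×4,  (2;(1,2)),  (2;(2)),  (2;(2,2)),  (3;(1)) }


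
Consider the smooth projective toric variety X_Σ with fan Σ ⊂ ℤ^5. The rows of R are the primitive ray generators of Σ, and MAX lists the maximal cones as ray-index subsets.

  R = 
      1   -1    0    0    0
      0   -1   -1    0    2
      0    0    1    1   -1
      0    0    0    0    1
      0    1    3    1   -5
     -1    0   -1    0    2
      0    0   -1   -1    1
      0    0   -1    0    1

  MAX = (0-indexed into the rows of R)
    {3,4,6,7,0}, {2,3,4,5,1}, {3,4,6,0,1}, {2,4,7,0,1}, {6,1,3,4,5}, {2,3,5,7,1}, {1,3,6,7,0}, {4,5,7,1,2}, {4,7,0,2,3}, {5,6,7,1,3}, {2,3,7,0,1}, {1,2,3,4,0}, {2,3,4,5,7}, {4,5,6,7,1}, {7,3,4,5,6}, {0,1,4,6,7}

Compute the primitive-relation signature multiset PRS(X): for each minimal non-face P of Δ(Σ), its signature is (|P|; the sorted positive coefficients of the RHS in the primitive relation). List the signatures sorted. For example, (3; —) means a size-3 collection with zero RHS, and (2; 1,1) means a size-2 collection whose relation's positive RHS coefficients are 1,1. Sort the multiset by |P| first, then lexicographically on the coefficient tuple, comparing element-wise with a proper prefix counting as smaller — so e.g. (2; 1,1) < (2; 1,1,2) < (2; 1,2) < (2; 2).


Primitive collections (3):

  P = {2,6}:  v_{2} + v_{6} = 0  →  sig = (2; —)
  P = {0,5}:  v_{0} + v_{5} = v_{1}  →  sig = (2; 1)
  P = {1,3,4,7}:  v_{1} + v_{3} + v_{4} + v_{7} = v_{2}  →  sig = (4; 1)

so the primitive-relation signature multiset is
    |P|=2: 2 collections, coeffs (), (1)
    |P|=4: 1 collection, coeffs (1)


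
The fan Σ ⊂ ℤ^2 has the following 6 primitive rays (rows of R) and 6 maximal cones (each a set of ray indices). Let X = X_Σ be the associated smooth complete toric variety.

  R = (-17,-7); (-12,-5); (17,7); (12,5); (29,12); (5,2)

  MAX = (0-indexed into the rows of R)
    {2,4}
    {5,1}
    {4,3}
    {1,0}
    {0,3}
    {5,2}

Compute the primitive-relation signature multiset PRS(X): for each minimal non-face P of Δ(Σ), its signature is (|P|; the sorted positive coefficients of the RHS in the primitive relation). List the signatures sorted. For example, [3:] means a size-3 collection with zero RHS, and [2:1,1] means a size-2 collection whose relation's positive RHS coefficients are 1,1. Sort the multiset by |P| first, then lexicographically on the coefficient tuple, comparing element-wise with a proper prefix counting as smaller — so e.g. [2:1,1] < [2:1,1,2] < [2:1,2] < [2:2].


Δ(Σ) — 6 vertices, 9 min non-faces:

  P={0,2}:  v_{0} + v_{2} = 0 ; sig = [2:]
  P={1,3}:  v_{1} + v_{3} = 0 ; sig = [2:]
  P={0,4}:  v_{0} + v_{4} = v_{3} ; sig = [2:1]
  P={0,5}:  v_{0} + v_{5} = v_{1} ; sig = [2:1]
  P={1,2}:  v_{1} + v_{2} = v_{5} ; sig = [2:1]
  P={1,4}:  v_{1} + v_{4} = v_{2} ; sig = [2:1]
  P={2,3}:  v_{2} + v_{3} = v_{4} ; sig = [2:1]
  P={3,5}:  v_{3} + v_{5} = v_{2} ; sig = [2:1]
  P={4,5}:  v_{4} + v_{5} = 2·v_{2} ; sig = [2:2]

so the primitive-relation signature multiset is
    |P|=2: 9 collections, coeffs (), (), (1), (1), (1), (1), (1), (1), (2)


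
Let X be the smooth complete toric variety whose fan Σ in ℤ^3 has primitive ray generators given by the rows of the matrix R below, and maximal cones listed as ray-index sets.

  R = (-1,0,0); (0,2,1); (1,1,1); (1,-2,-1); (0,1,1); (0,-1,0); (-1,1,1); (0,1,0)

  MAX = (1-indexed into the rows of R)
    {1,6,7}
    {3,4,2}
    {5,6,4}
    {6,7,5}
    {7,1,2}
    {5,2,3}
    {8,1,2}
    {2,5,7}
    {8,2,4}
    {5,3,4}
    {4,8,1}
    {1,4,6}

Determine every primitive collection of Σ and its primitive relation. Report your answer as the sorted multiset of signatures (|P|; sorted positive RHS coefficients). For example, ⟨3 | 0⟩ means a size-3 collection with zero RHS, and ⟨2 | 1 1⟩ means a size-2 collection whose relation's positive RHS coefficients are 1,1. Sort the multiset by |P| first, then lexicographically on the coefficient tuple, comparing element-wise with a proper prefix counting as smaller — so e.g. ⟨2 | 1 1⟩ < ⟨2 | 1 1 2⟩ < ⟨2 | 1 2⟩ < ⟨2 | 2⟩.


12 collections generate NE(X_Σ); each relation:

  P={6,8}:  v_{6} + v_{8} = 0  so sig = ⟨2 | 0⟩
  P={1,3}:  v_{1} + v_{3} = v_{5}  so sig = ⟨2 | 1⟩
  P={1,5}:  v_{1} + v_{5} = v_{7}  so sig = ⟨2 | 1⟩
  P={2,6}:  v_{2} + v_{6} = v_{5}  so sig = ⟨2 | 1⟩
  P={4,7}:  v_{4} + v_{7} = v_{6}  so sig = ⟨2 | 1⟩
  P={5,8}:  v_{5} + v_{8} = v_{2}  so sig = ⟨2 | 1⟩
  P={7,8}:  v_{7} + v_{8} = v_{1} + v_{2}  so sig = ⟨2 | 1 1⟩
  P={3,6}:  v_{3} + v_{6} = v_{4} + 2·v_{5}  so sig = ⟨2 | 1 2⟩
  P={3,8}:  v_{3} + v_{8} = 2·v_{2} + v_{4}  so sig = ⟨2 | 1 2⟩
  P={3,7}:  v_{3} + v_{7} = 2·v_{5}  so sig = ⟨2 | 2⟩
  P={1,2,4}:  v_{1} + v_{2} + v_{4} = 0  so sig = ⟨3 | 0⟩
  P={2,4,5}:  v_{2} + v_{4} + v_{5} = v_{3}  so sig = ⟨3 | 1⟩

so the primitive-relation signature multiset is
    |P|=2: 10 collections, coeffs (), (1), (1), (1), (1), (1), (1,1), (1,2), (1,2), (2)
    |P|=3: 2 collections, coeffs (), (1)


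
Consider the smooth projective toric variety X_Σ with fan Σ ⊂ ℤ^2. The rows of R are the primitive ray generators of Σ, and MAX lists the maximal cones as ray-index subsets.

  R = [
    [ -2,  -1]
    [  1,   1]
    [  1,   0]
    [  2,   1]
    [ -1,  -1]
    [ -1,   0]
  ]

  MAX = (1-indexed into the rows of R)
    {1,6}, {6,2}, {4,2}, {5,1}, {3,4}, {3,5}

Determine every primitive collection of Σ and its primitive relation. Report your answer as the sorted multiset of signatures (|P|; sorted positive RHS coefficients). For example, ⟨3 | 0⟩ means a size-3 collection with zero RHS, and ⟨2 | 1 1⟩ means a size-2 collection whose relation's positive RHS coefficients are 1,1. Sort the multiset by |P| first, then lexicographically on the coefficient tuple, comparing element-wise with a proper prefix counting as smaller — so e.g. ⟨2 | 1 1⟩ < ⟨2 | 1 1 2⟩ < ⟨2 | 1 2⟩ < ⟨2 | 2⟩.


The 9 primitive collections of Σ (r=6, n=2):

  {1,4}:  v_{1} + v_{4} = 0  so sig = ⟨2 | 0⟩
  {2,5}:  v_{2} + v_{5} = 0  so sig = ⟨2 | 0⟩
  {3,6}:  v_{3} + v_{6} = 0  so sig = ⟨2 | 0⟩
  {1,2}:  v_{1} + v_{2} = v_{6}  so sig = ⟨2 | 1⟩
  {1,3}:  v_{1} + v_{3} = v_{5}  so sig = ⟨2 | 1⟩
  {2,3}:  v_{2} + v_{3} = v_{4}  so sig = ⟨2 | 1⟩
  {4,5}:  v_{4} + v_{5} = v_{3}  so sig = ⟨2 | 1⟩
  {4,6}:  v_{4} + v_{6} = v_{2}  so sig = ⟨2 | 1⟩
  {5,6}:  v_{5} + v_{6} = v_{1}  so sig = ⟨2 | 1⟩

Sorted signature multiset PRS(X):
    |P|=2: 9 collections, coeffs (), (), (), (1), (1), (1), (1), (1), (1)


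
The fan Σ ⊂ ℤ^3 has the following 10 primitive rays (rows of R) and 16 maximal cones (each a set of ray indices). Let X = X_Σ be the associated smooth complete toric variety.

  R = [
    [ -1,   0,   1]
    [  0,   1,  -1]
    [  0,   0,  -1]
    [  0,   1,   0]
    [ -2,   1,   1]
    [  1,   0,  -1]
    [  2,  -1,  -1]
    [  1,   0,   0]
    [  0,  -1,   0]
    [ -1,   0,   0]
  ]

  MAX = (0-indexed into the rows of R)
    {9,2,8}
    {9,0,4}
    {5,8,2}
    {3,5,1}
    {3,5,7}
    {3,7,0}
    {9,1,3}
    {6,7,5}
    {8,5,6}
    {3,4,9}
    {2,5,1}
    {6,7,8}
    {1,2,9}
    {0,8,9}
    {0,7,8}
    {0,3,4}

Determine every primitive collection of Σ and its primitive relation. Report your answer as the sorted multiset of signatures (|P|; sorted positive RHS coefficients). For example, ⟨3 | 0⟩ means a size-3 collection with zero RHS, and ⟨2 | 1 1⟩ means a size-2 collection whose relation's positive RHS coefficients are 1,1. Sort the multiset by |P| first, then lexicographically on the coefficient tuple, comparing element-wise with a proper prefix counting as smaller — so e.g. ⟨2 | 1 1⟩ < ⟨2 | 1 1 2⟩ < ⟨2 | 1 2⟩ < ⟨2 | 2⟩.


23 collections generate NE(X_Σ); each relation:

  P={0,5}:  v_{0} + v_{5} = 0  ⟹  sig = ⟨2 | 0⟩
  P={3,8}:  v_{3} + v_{8} = 0  ⟹  sig = ⟨2 | 0⟩
  P={4,6}:  v_{4} + v_{6} = 0  ⟹  sig = ⟨2 | 0⟩
  P={7,9}:  v_{7} + v_{9} = 0  ⟹  sig = ⟨2 | 0⟩
  P={0,2}:  v_{0} + v_{2} = v_{9}  ⟹  sig = ⟨2 | 1⟩
  P={1,8}:  v_{1} + v_{8} = v_{2}  ⟹  sig = ⟨2 | 1⟩
  P={2,3}:  v_{2} + v_{3} = v_{1}  ⟹  sig = ⟨2 | 1⟩
  P={2,7}:  v_{2} + v_{7} = v_{5}  ⟹  sig = ⟨2 | 1⟩
  P={5,9}:  v_{5} + v_{9} = v_{2}  ⟹  sig = ⟨2 | 1⟩
  P={0,1}:  v_{0} + v_{1} = v_{3} + v_{9}  ⟹  sig = ⟨2 | 1 1⟩
  P={0,6}:  v_{0} + v_{6} = v_{7} + v_{8}  ⟹  sig = ⟨2 | 1 1⟩
  P={1,7}:  v_{1} + v_{7} = v_{3} + v_{5}  ⟹  sig = ⟨2 | 1 1⟩
  P={3,6}:  v_{3} + v_{6} = v_{5} + v_{7}  ⟹  sig = ⟨2 | 1 1⟩
  P={4,5}:  v_{4} + v_{5} = v_{3} + v_{9}  ⟹  sig = ⟨2 | 1 1⟩
  P={4,7}:  v_{4} + v_{7} = v_{0} + v_{3}  ⟹  sig = ⟨2 | 1 1⟩
  P={4,8}:  v_{4} + v_{8} = v_{0} + v_{9}  ⟹  sig = ⟨2 | 1 1⟩
  P={6,9}:  v_{6} + v_{9} = v_{5} + v_{8}  ⟹  sig = ⟨2 | 1 1⟩
  P={2,4}:  v_{2} + v_{4} = v_{3} + 2·v_{9}  ⟹  sig = ⟨2 | 1 2⟩
  P={2,6}:  v_{2} + v_{6} = 2·v_{5} + v_{8}  ⟹  sig = ⟨2 | 1 2⟩
  P={1,6}:  v_{1} + v_{6} = 2·v_{5}  ⟹  sig = ⟨2 | 2⟩
  P={1,4}:  v_{1} + v_{4} = 2·v_{3} + 2·v_{9}  ⟹  sig = ⟨2 | 2 2⟩
  P={0,3,9}:  v_{0} + v_{3} + v_{9} = v_{4}  ⟹  sig = ⟨3 | 1⟩
  P={5,7,8}:  v_{5} + v_{7} + v_{8} = v_{6}  ⟹  sig = ⟨3 | 1⟩

Sorted signature multiset PRS(X):
[⟨2 | 0⟩, ⟨2 | 0⟩, ⟨2 | 0⟩, ⟨2 | 0⟩, ⟨2 | 1⟩, ⟨2 | 1⟩, ⟨2 | 1⟩, ⟨2 | 1⟩, ⟨2 | 1⟩, ⟨2 | 1 1⟩, ⟨2 | 1 1⟩, ⟨2 | 1 1⟩, ⟨2 | 1 1⟩, ⟨2 | 1 1⟩, ⟨2 | 1 1⟩, ⟨2 | 1 1⟩, ⟨2 | 1 1⟩, ⟨2 | 1 2⟩, ⟨2 | 1 2⟩, ⟨2 | 2⟩, ⟨2 | 2 2⟩, ⟨3 | 1⟩, ⟨3 | 1⟩]


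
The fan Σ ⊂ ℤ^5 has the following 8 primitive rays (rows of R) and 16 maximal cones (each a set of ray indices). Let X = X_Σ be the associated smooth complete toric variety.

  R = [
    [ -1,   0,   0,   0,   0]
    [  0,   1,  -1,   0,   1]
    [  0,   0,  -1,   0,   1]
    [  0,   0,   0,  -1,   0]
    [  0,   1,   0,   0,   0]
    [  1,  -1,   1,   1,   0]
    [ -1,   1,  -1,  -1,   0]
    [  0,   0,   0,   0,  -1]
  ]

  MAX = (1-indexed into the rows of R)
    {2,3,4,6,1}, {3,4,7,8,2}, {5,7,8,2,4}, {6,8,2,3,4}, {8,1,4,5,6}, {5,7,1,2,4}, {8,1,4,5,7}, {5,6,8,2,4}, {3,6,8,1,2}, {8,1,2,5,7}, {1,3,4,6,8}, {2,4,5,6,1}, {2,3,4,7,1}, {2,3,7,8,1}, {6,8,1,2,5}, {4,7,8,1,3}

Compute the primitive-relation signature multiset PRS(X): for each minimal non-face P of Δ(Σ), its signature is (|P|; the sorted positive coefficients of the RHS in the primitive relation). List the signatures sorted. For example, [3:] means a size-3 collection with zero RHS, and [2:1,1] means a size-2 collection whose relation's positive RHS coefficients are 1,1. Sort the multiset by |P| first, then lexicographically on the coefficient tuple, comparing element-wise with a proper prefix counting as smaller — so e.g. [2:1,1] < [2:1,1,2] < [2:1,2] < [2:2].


The 3 primitive collections of Σ (r=8, n=5):

  P = {6,7}:  v_{6} + v_{7} = 0  so sig = [2:]
  P = {3,5}:  v_{3} + v_{5} = v_{2}  so sig = [2:1]
  P = {1,2,4,8}:  v_{1} + v_{2} + v_{4} + v_{8} = v_{7}  so sig = [4:1]

Signatures (|P|; sorted positive RHS coefficients), sorted:
    [2:]
    [2:1]
    [4:1]


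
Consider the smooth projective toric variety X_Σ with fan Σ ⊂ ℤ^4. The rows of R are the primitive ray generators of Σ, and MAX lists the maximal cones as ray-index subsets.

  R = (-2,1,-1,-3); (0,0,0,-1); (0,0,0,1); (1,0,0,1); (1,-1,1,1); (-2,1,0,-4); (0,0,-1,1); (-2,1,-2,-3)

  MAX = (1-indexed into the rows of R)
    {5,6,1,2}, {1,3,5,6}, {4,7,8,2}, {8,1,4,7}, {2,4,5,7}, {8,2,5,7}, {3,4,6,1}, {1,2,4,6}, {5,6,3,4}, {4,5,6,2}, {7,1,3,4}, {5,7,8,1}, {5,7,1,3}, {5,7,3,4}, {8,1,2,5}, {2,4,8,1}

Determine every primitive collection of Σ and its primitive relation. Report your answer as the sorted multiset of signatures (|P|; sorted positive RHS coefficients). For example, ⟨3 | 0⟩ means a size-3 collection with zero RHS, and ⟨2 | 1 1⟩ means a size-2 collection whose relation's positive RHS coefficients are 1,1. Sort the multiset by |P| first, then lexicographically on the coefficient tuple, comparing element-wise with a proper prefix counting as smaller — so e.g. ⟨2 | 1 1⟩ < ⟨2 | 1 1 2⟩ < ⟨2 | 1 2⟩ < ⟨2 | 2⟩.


Σ has 7 primitive collections:

  • {2,3}:  v_{2} + v_{3} = 0 — sig = ⟨2 | 0⟩
  • {6,7}:  v_{6} + v_{7} = v_{1} — sig = ⟨2 | 1⟩
  • {3,8}:  v_{3} + v_{8} = v_{1} + v_{7} — sig = ⟨2 | 1 1⟩
  • {6,8}:  v_{6} + v_{8} = 2·v_{1} + v_{2} — sig = ⟨2 | 1 2⟩
  • {1,2,7}:  v_{1} + v_{2} + v_{7} = v_{8} — sig = ⟨3 | 1⟩
  • {1,4,5}:  v_{1} + v_{4} + v_{5} = v_{2} — sig = ⟨3 | 1⟩
  • {4,5,8}:  v_{4} + v_{5} + v_{8} = 2·v_{2} + v_{7} — sig = ⟨3 | 1 2⟩

Sorted signature multiset PRS(X):
{ ⟨2 | 0⟩,  ⟨2 | 1⟩,  ⟨2 | 1 1⟩,  ⟨2 | 1 2⟩,  ⟨3 | 1⟩ ×2,  ⟨3 | 1 2⟩ }
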